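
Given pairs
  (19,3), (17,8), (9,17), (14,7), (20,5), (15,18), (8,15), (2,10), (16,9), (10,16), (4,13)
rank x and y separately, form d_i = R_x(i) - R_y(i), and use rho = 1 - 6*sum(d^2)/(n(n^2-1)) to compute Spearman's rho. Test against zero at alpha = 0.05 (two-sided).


Step 1: Rank x and y separately (midranks; no ties here).
rank(x): 19->10, 17->9, 9->4, 14->6, 20->11, 15->7, 8->3, 2->1, 16->8, 10->5, 4->2
rank(y): 3->1, 8->4, 17->10, 7->3, 5->2, 18->11, 15->8, 10->6, 9->5, 16->9, 13->7
Step 2: d_i = R_x(i) - R_y(i); compute d_i^2.
  (10-1)^2=81, (9-4)^2=25, (4-10)^2=36, (6-3)^2=9, (11-2)^2=81, (7-11)^2=16, (3-8)^2=25, (1-6)^2=25, (8-5)^2=9, (5-9)^2=16, (2-7)^2=25
sum(d^2) = 348.
Step 3: rho = 1 - 6*348 / (11*(11^2 - 1)) = 1 - 2088/1320 = -0.581818.
Step 4: Under H0, t = rho * sqrt((n-2)/(1-rho^2)) = -2.1461 ~ t(9).
Step 5: Two-sided p-value from the t-distribution with 9 df = 0.060420.
Step 6: alpha = 0.05. fail to reject H0.

rho = -0.5818, p = 0.060420, fail to reject H0 at alpha = 0.05.


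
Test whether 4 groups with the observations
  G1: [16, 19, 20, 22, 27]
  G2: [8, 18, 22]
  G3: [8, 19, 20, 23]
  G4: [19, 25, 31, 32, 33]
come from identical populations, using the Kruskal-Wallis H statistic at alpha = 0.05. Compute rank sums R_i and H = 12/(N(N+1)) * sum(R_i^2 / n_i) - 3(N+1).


Step 1: Combine all N = 17 observations and assign midranks.
sorted (value, group, rank): (8,G2,1.5), (8,G3,1.5), (16,G1,3), (18,G2,4), (19,G1,6), (19,G3,6), (19,G4,6), (20,G1,8.5), (20,G3,8.5), (22,G1,10.5), (22,G2,10.5), (23,G3,12), (25,G4,13), (27,G1,14), (31,G4,15), (32,G4,16), (33,G4,17)
Step 2: Sum ranks within each group.
R_1 = 42 (n_1 = 5)
R_2 = 16 (n_2 = 3)
R_3 = 28 (n_3 = 4)
R_4 = 67 (n_4 = 5)
Step 3: H = 12/(N(N+1)) * sum(R_i^2/n_i) - 3(N+1)
     = 12/(17*18) * (42^2/5 + 16^2/3 + 28^2/4 + 67^2/5) - 3*18
     = 0.039216 * 1531.93 - 54
     = 6.075817.
Step 4: Ties present; correction factor C = 1 - 42/(17^3 - 17) = 0.991422. Corrected H = 6.075817 / 0.991422 = 6.128389.
Step 5: Under H0, H ~ chi^2(3); p-value = 0.105528.
Step 6: alpha = 0.05. fail to reject H0.

H = 6.1284, df = 3, p = 0.105528, fail to reject H0.


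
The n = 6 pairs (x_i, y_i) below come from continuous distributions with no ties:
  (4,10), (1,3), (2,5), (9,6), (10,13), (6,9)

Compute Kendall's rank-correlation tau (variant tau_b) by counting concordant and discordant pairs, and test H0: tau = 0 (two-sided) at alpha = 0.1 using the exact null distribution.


Step 1: Enumerate the 15 unordered pairs (i,j) with i<j and classify each by sign(x_j-x_i) * sign(y_j-y_i).
  (1,2):dx=-3,dy=-7->C; (1,3):dx=-2,dy=-5->C; (1,4):dx=+5,dy=-4->D; (1,5):dx=+6,dy=+3->C
  (1,6):dx=+2,dy=-1->D; (2,3):dx=+1,dy=+2->C; (2,4):dx=+8,dy=+3->C; (2,5):dx=+9,dy=+10->C
  (2,6):dx=+5,dy=+6->C; (3,4):dx=+7,dy=+1->C; (3,5):dx=+8,dy=+8->C; (3,6):dx=+4,dy=+4->C
  (4,5):dx=+1,dy=+7->C; (4,6):dx=-3,dy=+3->D; (5,6):dx=-4,dy=-4->C
Step 2: C = 12, D = 3, total pairs = 15.
Step 3: tau = (C - D)/(n(n-1)/2) = (12 - 3)/15 = 0.600000.
Step 4: Exact two-sided p-value (enumerate n! = 720 permutations of y under H0): p = 0.136111.
Step 5: alpha = 0.1. fail to reject H0.

tau_b = 0.6000 (C=12, D=3), p = 0.136111, fail to reject H0.


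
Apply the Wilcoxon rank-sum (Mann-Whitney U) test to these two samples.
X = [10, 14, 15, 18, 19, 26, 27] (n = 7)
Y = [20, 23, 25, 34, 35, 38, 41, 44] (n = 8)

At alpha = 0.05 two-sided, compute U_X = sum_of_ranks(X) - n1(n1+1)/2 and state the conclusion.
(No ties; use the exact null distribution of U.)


Step 1: Combine and sort all 15 observations; assign midranks.
sorted (value, group): (10,X), (14,X), (15,X), (18,X), (19,X), (20,Y), (23,Y), (25,Y), (26,X), (27,X), (34,Y), (35,Y), (38,Y), (41,Y), (44,Y)
ranks: 10->1, 14->2, 15->3, 18->4, 19->5, 20->6, 23->7, 25->8, 26->9, 27->10, 34->11, 35->12, 38->13, 41->14, 44->15
Step 2: Rank sum for X: R1 = 1 + 2 + 3 + 4 + 5 + 9 + 10 = 34.
Step 3: U_X = R1 - n1(n1+1)/2 = 34 - 7*8/2 = 34 - 28 = 6.
       U_Y = n1*n2 - U_X = 56 - 6 = 50.
Step 4: No ties, so the exact null distribution of U (based on enumerating the C(15,7) = 6435 equally likely rank assignments) gives the two-sided p-value.
Step 5: p-value = 0.009324; compare to alpha = 0.05. reject H0.

U_X = 6, p = 0.009324, reject H0 at alpha = 0.05.


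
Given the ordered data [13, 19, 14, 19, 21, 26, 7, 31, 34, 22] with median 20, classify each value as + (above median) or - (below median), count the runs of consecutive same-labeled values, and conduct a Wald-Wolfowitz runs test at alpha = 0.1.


Step 1: Compute median = 20; label A = above, B = below.
Labels in order: BBBBAABAAA  (n_A = 5, n_B = 5)
Step 2: Count runs R = 4.
Step 3: Under H0 (random ordering), E[R] = 2*n_A*n_B/(n_A+n_B) + 1 = 2*5*5/10 + 1 = 6.0000.
        Var[R] = 2*n_A*n_B*(2*n_A*n_B - n_A - n_B) / ((n_A+n_B)^2 * (n_A+n_B-1)) = 2000/900 = 2.2222.
        SD[R] = 1.4907.
Step 4: Continuity-corrected z = (R + 0.5 - E[R]) / SD[R] = (4 + 0.5 - 6.0000) / 1.4907 = -1.0062.
Step 5: Two-sided p-value via normal approximation = 2*(1 - Phi(|z|)) = 0.314305.
Step 6: alpha = 0.1. fail to reject H0.

R = 4, z = -1.0062, p = 0.314305, fail to reject H0.


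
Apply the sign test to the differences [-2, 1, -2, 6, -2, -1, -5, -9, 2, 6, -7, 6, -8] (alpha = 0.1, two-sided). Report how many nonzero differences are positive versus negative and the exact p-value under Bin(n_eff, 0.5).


Step 1: Discard zero differences. Original n = 13; n_eff = number of nonzero differences = 13.
Nonzero differences (with sign): -2, +1, -2, +6, -2, -1, -5, -9, +2, +6, -7, +6, -8
Step 2: Count signs: positive = 5, negative = 8.
Step 3: Under H0: P(positive) = 0.5, so the number of positives S ~ Bin(13, 0.5).
Step 4: Two-sided exact p-value = sum of Bin(13,0.5) probabilities at or below the observed probability = 0.581055.
Step 5: alpha = 0.1. fail to reject H0.

n_eff = 13, pos = 5, neg = 8, p = 0.581055, fail to reject H0.


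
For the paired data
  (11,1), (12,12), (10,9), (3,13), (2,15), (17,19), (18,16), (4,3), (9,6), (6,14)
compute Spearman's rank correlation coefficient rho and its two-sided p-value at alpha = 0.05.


Step 1: Rank x and y separately (midranks; no ties here).
rank(x): 11->7, 12->8, 10->6, 3->2, 2->1, 17->9, 18->10, 4->3, 9->5, 6->4
rank(y): 1->1, 12->5, 9->4, 13->6, 15->8, 19->10, 16->9, 3->2, 6->3, 14->7
Step 2: d_i = R_x(i) - R_y(i); compute d_i^2.
  (7-1)^2=36, (8-5)^2=9, (6-4)^2=4, (2-6)^2=16, (1-8)^2=49, (9-10)^2=1, (10-9)^2=1, (3-2)^2=1, (5-3)^2=4, (4-7)^2=9
sum(d^2) = 130.
Step 3: rho = 1 - 6*130 / (10*(10^2 - 1)) = 1 - 780/990 = 0.212121.
Step 4: Under H0, t = rho * sqrt((n-2)/(1-rho^2)) = 0.6139 ~ t(8).
Step 5: Two-sided p-value from the t-distribution with 8 df = 0.556306.
Step 6: alpha = 0.05. fail to reject H0.

rho = 0.2121, p = 0.556306, fail to reject H0 at alpha = 0.05.


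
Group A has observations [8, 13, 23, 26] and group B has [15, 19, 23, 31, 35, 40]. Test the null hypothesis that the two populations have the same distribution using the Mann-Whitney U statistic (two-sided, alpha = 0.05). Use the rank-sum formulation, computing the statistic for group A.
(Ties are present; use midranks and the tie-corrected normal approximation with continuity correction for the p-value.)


Step 1: Combine and sort all 10 observations; assign midranks.
sorted (value, group): (8,X), (13,X), (15,Y), (19,Y), (23,X), (23,Y), (26,X), (31,Y), (35,Y), (40,Y)
ranks: 8->1, 13->2, 15->3, 19->4, 23->5.5, 23->5.5, 26->7, 31->8, 35->9, 40->10
Step 2: Rank sum for X: R1 = 1 + 2 + 5.5 + 7 = 15.5.
Step 3: U_X = R1 - n1(n1+1)/2 = 15.5 - 4*5/2 = 15.5 - 10 = 5.5.
       U_Y = n1*n2 - U_X = 24 - 5.5 = 18.5.
Step 4: Ties are present, so use the tie-corrected normal approximation (with continuity correction) for the p-value.
Step 5: p-value = 0.199458; compare to alpha = 0.05. fail to reject H0.

U_X = 5.5, p = 0.199458, fail to reject H0 at alpha = 0.05.


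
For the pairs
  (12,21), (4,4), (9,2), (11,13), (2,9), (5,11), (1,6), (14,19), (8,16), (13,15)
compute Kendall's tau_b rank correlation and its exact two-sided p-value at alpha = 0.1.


Step 1: Enumerate the 45 unordered pairs (i,j) with i<j and classify each by sign(x_j-x_i) * sign(y_j-y_i).
  (1,2):dx=-8,dy=-17->C; (1,3):dx=-3,dy=-19->C; (1,4):dx=-1,dy=-8->C; (1,5):dx=-10,dy=-12->C
  (1,6):dx=-7,dy=-10->C; (1,7):dx=-11,dy=-15->C; (1,8):dx=+2,dy=-2->D; (1,9):dx=-4,dy=-5->C
  (1,10):dx=+1,dy=-6->D; (2,3):dx=+5,dy=-2->D; (2,4):dx=+7,dy=+9->C; (2,5):dx=-2,dy=+5->D
  (2,6):dx=+1,dy=+7->C; (2,7):dx=-3,dy=+2->D; (2,8):dx=+10,dy=+15->C; (2,9):dx=+4,dy=+12->C
  (2,10):dx=+9,dy=+11->C; (3,4):dx=+2,dy=+11->C; (3,5):dx=-7,dy=+7->D; (3,6):dx=-4,dy=+9->D
  (3,7):dx=-8,dy=+4->D; (3,8):dx=+5,dy=+17->C; (3,9):dx=-1,dy=+14->D; (3,10):dx=+4,dy=+13->C
  (4,5):dx=-9,dy=-4->C; (4,6):dx=-6,dy=-2->C; (4,7):dx=-10,dy=-7->C; (4,8):dx=+3,dy=+6->C
  (4,9):dx=-3,dy=+3->D; (4,10):dx=+2,dy=+2->C; (5,6):dx=+3,dy=+2->C; (5,7):dx=-1,dy=-3->C
  (5,8):dx=+12,dy=+10->C; (5,9):dx=+6,dy=+7->C; (5,10):dx=+11,dy=+6->C; (6,7):dx=-4,dy=-5->C
  (6,8):dx=+9,dy=+8->C; (6,9):dx=+3,dy=+5->C; (6,10):dx=+8,dy=+4->C; (7,8):dx=+13,dy=+13->C
  (7,9):dx=+7,dy=+10->C; (7,10):dx=+12,dy=+9->C; (8,9):dx=-6,dy=-3->C; (8,10):dx=-1,dy=-4->C
  (9,10):dx=+5,dy=-1->D
Step 2: C = 34, D = 11, total pairs = 45.
Step 3: tau = (C - D)/(n(n-1)/2) = (34 - 11)/45 = 0.511111.
Step 4: Exact two-sided p-value (enumerate n! = 3628800 permutations of y under H0): p = 0.046623.
Step 5: alpha = 0.1. reject H0.

tau_b = 0.5111 (C=34, D=11), p = 0.046623, reject H0.


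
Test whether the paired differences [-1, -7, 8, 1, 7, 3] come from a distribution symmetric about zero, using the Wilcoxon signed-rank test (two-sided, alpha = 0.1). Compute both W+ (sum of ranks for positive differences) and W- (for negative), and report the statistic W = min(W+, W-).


Step 1: Drop any zero differences (none here) and take |d_i|.
|d| = [1, 7, 8, 1, 7, 3]
Step 2: Midrank |d_i| (ties get averaged ranks).
ranks: |1|->1.5, |7|->4.5, |8|->6, |1|->1.5, |7|->4.5, |3|->3
Step 3: Attach original signs; sum ranks with positive sign and with negative sign.
W+ = 6 + 1.5 + 4.5 + 3 = 15
W- = 1.5 + 4.5 = 6
(Check: W+ + W- = 21 should equal n(n+1)/2 = 21.)
Step 4: Test statistic W = min(W+, W-) = 6.
Step 5: Ties in |d|, so use the tie-corrected normal approximation.
        E[W] = n(n+1)/4 = 6*7/4 = 10.5.
        Tie groups: |d|=1 (t=2), |d|=7 (t=2); sum(t^3 - t) = 12.
        Var[W] = n(n+1)(2n+1)/24 - sum(t^3-t)/48 = 546/24 - 12/48 = 22.5.
        z = (W - E[W]) / sqrt(Var[W]) = (6 - 10.5) / 4.7434 = -0.9487.
        Two-sided p = 2*Phi(z) = 0.342782.
Step 6: alpha = 0.1. fail to reject H0.

W+ = 15, W- = 6, W = min = 6, p = 0.342782, fail to reject H0.


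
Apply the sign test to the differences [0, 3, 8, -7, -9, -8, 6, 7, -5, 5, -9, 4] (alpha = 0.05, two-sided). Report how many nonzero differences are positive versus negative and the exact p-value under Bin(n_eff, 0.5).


Step 1: Discard zero differences. Original n = 12; n_eff = number of nonzero differences = 11.
Nonzero differences (with sign): +3, +8, -7, -9, -8, +6, +7, -5, +5, -9, +4
Step 2: Count signs: positive = 6, negative = 5.
Step 3: Under H0: P(positive) = 0.5, so the number of positives S ~ Bin(11, 0.5).
Step 4: Two-sided exact p-value = sum of Bin(11,0.5) probabilities at or below the observed probability = 1.000000.
Step 5: alpha = 0.05. fail to reject H0.

n_eff = 11, pos = 6, neg = 5, p = 1.000000, fail to reject H0.


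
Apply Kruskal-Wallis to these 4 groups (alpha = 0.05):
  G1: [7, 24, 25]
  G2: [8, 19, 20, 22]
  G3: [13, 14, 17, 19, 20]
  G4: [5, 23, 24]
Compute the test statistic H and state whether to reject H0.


Step 1: Combine all N = 15 observations and assign midranks.
sorted (value, group, rank): (5,G4,1), (7,G1,2), (8,G2,3), (13,G3,4), (14,G3,5), (17,G3,6), (19,G2,7.5), (19,G3,7.5), (20,G2,9.5), (20,G3,9.5), (22,G2,11), (23,G4,12), (24,G1,13.5), (24,G4,13.5), (25,G1,15)
Step 2: Sum ranks within each group.
R_1 = 30.5 (n_1 = 3)
R_2 = 31 (n_2 = 4)
R_3 = 32 (n_3 = 5)
R_4 = 26.5 (n_4 = 3)
Step 3: H = 12/(N(N+1)) * sum(R_i^2/n_i) - 3(N+1)
     = 12/(15*16) * (30.5^2/3 + 31^2/4 + 32^2/5 + 26.5^2/3) - 3*16
     = 0.050000 * 989.217 - 48
     = 1.460833.
Step 4: Ties present; correction factor C = 1 - 18/(15^3 - 15) = 0.994643. Corrected H = 1.460833 / 0.994643 = 1.468701.
Step 5: Under H0, H ~ chi^2(3); p-value = 0.689513.
Step 6: alpha = 0.05. fail to reject H0.

H = 1.4687, df = 3, p = 0.689513, fail to reject H0.


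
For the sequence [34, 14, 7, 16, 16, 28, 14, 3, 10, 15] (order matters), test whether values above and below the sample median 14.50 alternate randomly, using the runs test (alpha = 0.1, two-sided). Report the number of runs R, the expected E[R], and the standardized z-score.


Step 1: Compute median = 14.50; label A = above, B = below.
Labels in order: ABBAAABBBA  (n_A = 5, n_B = 5)
Step 2: Count runs R = 5.
Step 3: Under H0 (random ordering), E[R] = 2*n_A*n_B/(n_A+n_B) + 1 = 2*5*5/10 + 1 = 6.0000.
        Var[R] = 2*n_A*n_B*(2*n_A*n_B - n_A - n_B) / ((n_A+n_B)^2 * (n_A+n_B-1)) = 2000/900 = 2.2222.
        SD[R] = 1.4907.
Step 4: Continuity-corrected z = (R + 0.5 - E[R]) / SD[R] = (5 + 0.5 - 6.0000) / 1.4907 = -0.3354.
Step 5: Two-sided p-value via normal approximation = 2*(1 - Phi(|z|)) = 0.737316.
Step 6: alpha = 0.1. fail to reject H0.

R = 5, z = -0.3354, p = 0.737316, fail to reject H0.


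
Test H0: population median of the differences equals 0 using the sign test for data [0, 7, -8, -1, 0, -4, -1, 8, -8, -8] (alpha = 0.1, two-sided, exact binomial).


Step 1: Discard zero differences. Original n = 10; n_eff = number of nonzero differences = 8.
Nonzero differences (with sign): +7, -8, -1, -4, -1, +8, -8, -8
Step 2: Count signs: positive = 2, negative = 6.
Step 3: Under H0: P(positive) = 0.5, so the number of positives S ~ Bin(8, 0.5).
Step 4: Two-sided exact p-value = sum of Bin(8,0.5) probabilities at or below the observed probability = 0.289062.
Step 5: alpha = 0.1. fail to reject H0.

n_eff = 8, pos = 2, neg = 6, p = 0.289062, fail to reject H0.


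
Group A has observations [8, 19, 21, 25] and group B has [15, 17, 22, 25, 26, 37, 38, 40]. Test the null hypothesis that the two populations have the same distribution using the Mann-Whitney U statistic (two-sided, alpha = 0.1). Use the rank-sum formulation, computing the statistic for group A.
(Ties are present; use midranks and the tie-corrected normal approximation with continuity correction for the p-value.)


Step 1: Combine and sort all 12 observations; assign midranks.
sorted (value, group): (8,X), (15,Y), (17,Y), (19,X), (21,X), (22,Y), (25,X), (25,Y), (26,Y), (37,Y), (38,Y), (40,Y)
ranks: 8->1, 15->2, 17->3, 19->4, 21->5, 22->6, 25->7.5, 25->7.5, 26->9, 37->10, 38->11, 40->12
Step 2: Rank sum for X: R1 = 1 + 4 + 5 + 7.5 = 17.5.
Step 3: U_X = R1 - n1(n1+1)/2 = 17.5 - 4*5/2 = 17.5 - 10 = 7.5.
       U_Y = n1*n2 - U_X = 32 - 7.5 = 24.5.
Step 4: Ties are present, so use the tie-corrected normal approximation (with continuity correction) for the p-value.
Step 5: p-value = 0.173478; compare to alpha = 0.1. fail to reject H0.

U_X = 7.5, p = 0.173478, fail to reject H0 at alpha = 0.1.


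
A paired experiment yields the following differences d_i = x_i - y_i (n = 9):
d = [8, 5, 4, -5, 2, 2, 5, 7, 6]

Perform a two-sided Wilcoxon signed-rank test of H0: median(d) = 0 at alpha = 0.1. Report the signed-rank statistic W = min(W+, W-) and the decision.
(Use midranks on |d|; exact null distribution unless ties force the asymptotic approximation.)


Step 1: Drop any zero differences (none here) and take |d_i|.
|d| = [8, 5, 4, 5, 2, 2, 5, 7, 6]
Step 2: Midrank |d_i| (ties get averaged ranks).
ranks: |8|->9, |5|->5, |4|->3, |5|->5, |2|->1.5, |2|->1.5, |5|->5, |7|->8, |6|->7
Step 3: Attach original signs; sum ranks with positive sign and with negative sign.
W+ = 9 + 5 + 3 + 1.5 + 1.5 + 5 + 8 + 7 = 40
W- = 5 = 5
(Check: W+ + W- = 45 should equal n(n+1)/2 = 45.)
Step 4: Test statistic W = min(W+, W-) = 5.
Step 5: Ties in |d|, so use the tie-corrected normal approximation.
        E[W] = n(n+1)/4 = 9*10/4 = 22.5.
        Tie groups: |d|=2 (t=2), |d|=5 (t=3); sum(t^3 - t) = 30.
        Var[W] = n(n+1)(2n+1)/24 - sum(t^3-t)/48 = 1710/24 - 30/48 = 70.625.
        z = (W - E[W]) / sqrt(Var[W]) = (5 - 22.5) / 8.4039 = -2.0824.
        Two-sided p = 2*Phi(z) = 0.037308.
Step 6: alpha = 0.1. reject H0.

W+ = 40, W- = 5, W = min = 5, p = 0.037308, reject H0.


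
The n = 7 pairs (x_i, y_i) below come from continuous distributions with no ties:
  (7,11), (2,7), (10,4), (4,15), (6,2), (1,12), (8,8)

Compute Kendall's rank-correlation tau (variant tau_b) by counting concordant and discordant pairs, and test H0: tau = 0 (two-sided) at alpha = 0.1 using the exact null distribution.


Step 1: Enumerate the 21 unordered pairs (i,j) with i<j and classify each by sign(x_j-x_i) * sign(y_j-y_i).
  (1,2):dx=-5,dy=-4->C; (1,3):dx=+3,dy=-7->D; (1,4):dx=-3,dy=+4->D; (1,5):dx=-1,dy=-9->C
  (1,6):dx=-6,dy=+1->D; (1,7):dx=+1,dy=-3->D; (2,3):dx=+8,dy=-3->D; (2,4):dx=+2,dy=+8->C
  (2,5):dx=+4,dy=-5->D; (2,6):dx=-1,dy=+5->D; (2,7):dx=+6,dy=+1->C; (3,4):dx=-6,dy=+11->D
  (3,5):dx=-4,dy=-2->C; (3,6):dx=-9,dy=+8->D; (3,7):dx=-2,dy=+4->D; (4,5):dx=+2,dy=-13->D
  (4,6):dx=-3,dy=-3->C; (4,7):dx=+4,dy=-7->D; (5,6):dx=-5,dy=+10->D; (5,7):dx=+2,dy=+6->C
  (6,7):dx=+7,dy=-4->D
Step 2: C = 7, D = 14, total pairs = 21.
Step 3: tau = (C - D)/(n(n-1)/2) = (7 - 14)/21 = -0.333333.
Step 4: Exact two-sided p-value (enumerate n! = 5040 permutations of y under H0): p = 0.381349.
Step 5: alpha = 0.1. fail to reject H0.

tau_b = -0.3333 (C=7, D=14), p = 0.381349, fail to reject H0.


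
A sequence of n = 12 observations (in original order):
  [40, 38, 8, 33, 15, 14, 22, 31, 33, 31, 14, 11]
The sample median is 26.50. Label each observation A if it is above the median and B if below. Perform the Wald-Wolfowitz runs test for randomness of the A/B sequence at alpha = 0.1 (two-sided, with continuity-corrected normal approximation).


Step 1: Compute median = 26.50; label A = above, B = below.
Labels in order: AABABBBAAABB  (n_A = 6, n_B = 6)
Step 2: Count runs R = 6.
Step 3: Under H0 (random ordering), E[R] = 2*n_A*n_B/(n_A+n_B) + 1 = 2*6*6/12 + 1 = 7.0000.
        Var[R] = 2*n_A*n_B*(2*n_A*n_B - n_A - n_B) / ((n_A+n_B)^2 * (n_A+n_B-1)) = 4320/1584 = 2.7273.
        SD[R] = 1.6514.
Step 4: Continuity-corrected z = (R + 0.5 - E[R]) / SD[R] = (6 + 0.5 - 7.0000) / 1.6514 = -0.3028.
Step 5: Two-sided p-value via normal approximation = 2*(1 - Phi(|z|)) = 0.762069.
Step 6: alpha = 0.1. fail to reject H0.

R = 6, z = -0.3028, p = 0.762069, fail to reject H0.


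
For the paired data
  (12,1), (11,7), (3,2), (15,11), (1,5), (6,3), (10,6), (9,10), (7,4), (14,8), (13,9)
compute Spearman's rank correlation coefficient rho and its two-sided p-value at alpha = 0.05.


Step 1: Rank x and y separately (midranks; no ties here).
rank(x): 12->8, 11->7, 3->2, 15->11, 1->1, 6->3, 10->6, 9->5, 7->4, 14->10, 13->9
rank(y): 1->1, 7->7, 2->2, 11->11, 5->5, 3->3, 6->6, 10->10, 4->4, 8->8, 9->9
Step 2: d_i = R_x(i) - R_y(i); compute d_i^2.
  (8-1)^2=49, (7-7)^2=0, (2-2)^2=0, (11-11)^2=0, (1-5)^2=16, (3-3)^2=0, (6-6)^2=0, (5-10)^2=25, (4-4)^2=0, (10-8)^2=4, (9-9)^2=0
sum(d^2) = 94.
Step 3: rho = 1 - 6*94 / (11*(11^2 - 1)) = 1 - 564/1320 = 0.572727.
Step 4: Under H0, t = rho * sqrt((n-2)/(1-rho^2)) = 2.0960 ~ t(9).
Step 5: Two-sided p-value from the t-distribution with 9 df = 0.065543.
Step 6: alpha = 0.05. fail to reject H0.

rho = 0.5727, p = 0.065543, fail to reject H0 at alpha = 0.05.


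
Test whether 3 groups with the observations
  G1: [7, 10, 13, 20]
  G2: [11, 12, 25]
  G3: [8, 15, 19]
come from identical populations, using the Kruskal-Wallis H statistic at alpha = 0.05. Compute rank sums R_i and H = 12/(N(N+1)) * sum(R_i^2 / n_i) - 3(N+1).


Step 1: Combine all N = 10 observations and assign midranks.
sorted (value, group, rank): (7,G1,1), (8,G3,2), (10,G1,3), (11,G2,4), (12,G2,5), (13,G1,6), (15,G3,7), (19,G3,8), (20,G1,9), (25,G2,10)
Step 2: Sum ranks within each group.
R_1 = 19 (n_1 = 4)
R_2 = 19 (n_2 = 3)
R_3 = 17 (n_3 = 3)
Step 3: H = 12/(N(N+1)) * sum(R_i^2/n_i) - 3(N+1)
     = 12/(10*11) * (19^2/4 + 19^2/3 + 17^2/3) - 3*11
     = 0.109091 * 306.917 - 33
     = 0.481818.
Step 4: No ties, so H is used without correction.
Step 5: Under H0, H ~ chi^2(2); p-value = 0.785913.
Step 6: alpha = 0.05. fail to reject H0.

H = 0.4818, df = 2, p = 0.785913, fail to reject H0.


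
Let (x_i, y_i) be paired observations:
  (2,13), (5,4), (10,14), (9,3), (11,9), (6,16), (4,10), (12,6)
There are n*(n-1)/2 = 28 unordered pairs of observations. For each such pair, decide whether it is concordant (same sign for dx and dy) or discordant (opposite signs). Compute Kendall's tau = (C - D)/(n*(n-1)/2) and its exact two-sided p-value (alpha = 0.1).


Step 1: Enumerate the 28 unordered pairs (i,j) with i<j and classify each by sign(x_j-x_i) * sign(y_j-y_i).
  (1,2):dx=+3,dy=-9->D; (1,3):dx=+8,dy=+1->C; (1,4):dx=+7,dy=-10->D; (1,5):dx=+9,dy=-4->D
  (1,6):dx=+4,dy=+3->C; (1,7):dx=+2,dy=-3->D; (1,8):dx=+10,dy=-7->D; (2,3):dx=+5,dy=+10->C
  (2,4):dx=+4,dy=-1->D; (2,5):dx=+6,dy=+5->C; (2,6):dx=+1,dy=+12->C; (2,7):dx=-1,dy=+6->D
  (2,8):dx=+7,dy=+2->C; (3,4):dx=-1,dy=-11->C; (3,5):dx=+1,dy=-5->D; (3,6):dx=-4,dy=+2->D
  (3,7):dx=-6,dy=-4->C; (3,8):dx=+2,dy=-8->D; (4,5):dx=+2,dy=+6->C; (4,6):dx=-3,dy=+13->D
  (4,7):dx=-5,dy=+7->D; (4,8):dx=+3,dy=+3->C; (5,6):dx=-5,dy=+7->D; (5,7):dx=-7,dy=+1->D
  (5,8):dx=+1,dy=-3->D; (6,7):dx=-2,dy=-6->C; (6,8):dx=+6,dy=-10->D; (7,8):dx=+8,dy=-4->D
Step 2: C = 11, D = 17, total pairs = 28.
Step 3: tau = (C - D)/(n(n-1)/2) = (11 - 17)/28 = -0.214286.
Step 4: Exact two-sided p-value (enumerate n! = 40320 permutations of y under H0): p = 0.548413.
Step 5: alpha = 0.1. fail to reject H0.

tau_b = -0.2143 (C=11, D=17), p = 0.548413, fail to reject H0.


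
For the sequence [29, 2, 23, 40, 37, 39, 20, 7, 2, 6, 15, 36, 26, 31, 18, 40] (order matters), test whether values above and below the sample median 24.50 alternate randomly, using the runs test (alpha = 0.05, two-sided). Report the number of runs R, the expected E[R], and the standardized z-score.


Step 1: Compute median = 24.50; label A = above, B = below.
Labels in order: ABBAAABBBBBAAABA  (n_A = 8, n_B = 8)
Step 2: Count runs R = 7.
Step 3: Under H0 (random ordering), E[R] = 2*n_A*n_B/(n_A+n_B) + 1 = 2*8*8/16 + 1 = 9.0000.
        Var[R] = 2*n_A*n_B*(2*n_A*n_B - n_A - n_B) / ((n_A+n_B)^2 * (n_A+n_B-1)) = 14336/3840 = 3.7333.
        SD[R] = 1.9322.
Step 4: Continuity-corrected z = (R + 0.5 - E[R]) / SD[R] = (7 + 0.5 - 9.0000) / 1.9322 = -0.7763.
Step 5: Two-sided p-value via normal approximation = 2*(1 - Phi(|z|)) = 0.437558.
Step 6: alpha = 0.05. fail to reject H0.

R = 7, z = -0.7763, p = 0.437558, fail to reject H0.


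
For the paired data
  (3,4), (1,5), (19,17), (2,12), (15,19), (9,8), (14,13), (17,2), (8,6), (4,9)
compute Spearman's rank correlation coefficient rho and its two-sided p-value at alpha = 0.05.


Step 1: Rank x and y separately (midranks; no ties here).
rank(x): 3->3, 1->1, 19->10, 2->2, 15->8, 9->6, 14->7, 17->9, 8->5, 4->4
rank(y): 4->2, 5->3, 17->9, 12->7, 19->10, 8->5, 13->8, 2->1, 6->4, 9->6
Step 2: d_i = R_x(i) - R_y(i); compute d_i^2.
  (3-2)^2=1, (1-3)^2=4, (10-9)^2=1, (2-7)^2=25, (8-10)^2=4, (6-5)^2=1, (7-8)^2=1, (9-1)^2=64, (5-4)^2=1, (4-6)^2=4
sum(d^2) = 106.
Step 3: rho = 1 - 6*106 / (10*(10^2 - 1)) = 1 - 636/990 = 0.357576.
Step 4: Under H0, t = rho * sqrt((n-2)/(1-rho^2)) = 1.0830 ~ t(8).
Step 5: Two-sided p-value from the t-distribution with 8 df = 0.310376.
Step 6: alpha = 0.05. fail to reject H0.

rho = 0.3576, p = 0.310376, fail to reject H0 at alpha = 0.05.


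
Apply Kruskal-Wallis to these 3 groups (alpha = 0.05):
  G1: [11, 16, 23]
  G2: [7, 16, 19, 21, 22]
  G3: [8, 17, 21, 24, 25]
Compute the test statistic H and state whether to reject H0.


Step 1: Combine all N = 13 observations and assign midranks.
sorted (value, group, rank): (7,G2,1), (8,G3,2), (11,G1,3), (16,G1,4.5), (16,G2,4.5), (17,G3,6), (19,G2,7), (21,G2,8.5), (21,G3,8.5), (22,G2,10), (23,G1,11), (24,G3,12), (25,G3,13)
Step 2: Sum ranks within each group.
R_1 = 18.5 (n_1 = 3)
R_2 = 31 (n_2 = 5)
R_3 = 41.5 (n_3 = 5)
Step 3: H = 12/(N(N+1)) * sum(R_i^2/n_i) - 3(N+1)
     = 12/(13*14) * (18.5^2/3 + 31^2/5 + 41.5^2/5) - 3*14
     = 0.065934 * 650.733 - 42
     = 0.905495.
Step 4: Ties present; correction factor C = 1 - 12/(13^3 - 13) = 0.994505. Corrected H = 0.905495 / 0.994505 = 0.910497.
Step 5: Under H0, H ~ chi^2(2); p-value = 0.634290.
Step 6: alpha = 0.05. fail to reject H0.

H = 0.9105, df = 2, p = 0.634290, fail to reject H0.


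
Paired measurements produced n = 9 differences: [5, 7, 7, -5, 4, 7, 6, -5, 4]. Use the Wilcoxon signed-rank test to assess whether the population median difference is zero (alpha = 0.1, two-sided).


Step 1: Drop any zero differences (none here) and take |d_i|.
|d| = [5, 7, 7, 5, 4, 7, 6, 5, 4]
Step 2: Midrank |d_i| (ties get averaged ranks).
ranks: |5|->4, |7|->8, |7|->8, |5|->4, |4|->1.5, |7|->8, |6|->6, |5|->4, |4|->1.5
Step 3: Attach original signs; sum ranks with positive sign and with negative sign.
W+ = 4 + 8 + 8 + 1.5 + 8 + 6 + 1.5 = 37
W- = 4 + 4 = 8
(Check: W+ + W- = 45 should equal n(n+1)/2 = 45.)
Step 4: Test statistic W = min(W+, W-) = 8.
Step 5: Ties in |d|, so use the tie-corrected normal approximation.
        E[W] = n(n+1)/4 = 9*10/4 = 22.5.
        Tie groups: |d|=4 (t=2), |d|=5 (t=3), |d|=7 (t=3); sum(t^3 - t) = 54.
        Var[W] = n(n+1)(2n+1)/24 - sum(t^3-t)/48 = 1710/24 - 54/48 = 70.125.
        z = (W - E[W]) / sqrt(Var[W]) = (8 - 22.5) / 8.3741 = -1.7315.
        Two-sided p = 2*Phi(z) = 0.083356.
Step 6: alpha = 0.1. reject H0.

W+ = 37, W- = 8, W = min = 8, p = 0.083356, reject H0.


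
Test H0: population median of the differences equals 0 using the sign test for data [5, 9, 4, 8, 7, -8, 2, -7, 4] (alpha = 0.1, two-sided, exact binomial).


Step 1: Discard zero differences. Original n = 9; n_eff = number of nonzero differences = 9.
Nonzero differences (with sign): +5, +9, +4, +8, +7, -8, +2, -7, +4
Step 2: Count signs: positive = 7, negative = 2.
Step 3: Under H0: P(positive) = 0.5, so the number of positives S ~ Bin(9, 0.5).
Step 4: Two-sided exact p-value = sum of Bin(9,0.5) probabilities at or below the observed probability = 0.179688.
Step 5: alpha = 0.1. fail to reject H0.

n_eff = 9, pos = 7, neg = 2, p = 0.179688, fail to reject H0.


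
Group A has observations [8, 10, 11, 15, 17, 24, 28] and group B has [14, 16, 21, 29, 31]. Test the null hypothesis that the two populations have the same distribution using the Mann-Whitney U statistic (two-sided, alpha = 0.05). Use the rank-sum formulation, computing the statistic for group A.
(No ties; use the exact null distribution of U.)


Step 1: Combine and sort all 12 observations; assign midranks.
sorted (value, group): (8,X), (10,X), (11,X), (14,Y), (15,X), (16,Y), (17,X), (21,Y), (24,X), (28,X), (29,Y), (31,Y)
ranks: 8->1, 10->2, 11->3, 14->4, 15->5, 16->6, 17->7, 21->8, 24->9, 28->10, 29->11, 31->12
Step 2: Rank sum for X: R1 = 1 + 2 + 3 + 5 + 7 + 9 + 10 = 37.
Step 3: U_X = R1 - n1(n1+1)/2 = 37 - 7*8/2 = 37 - 28 = 9.
       U_Y = n1*n2 - U_X = 35 - 9 = 26.
Step 4: No ties, so the exact null distribution of U (based on enumerating the C(12,7) = 792 equally likely rank assignments) gives the two-sided p-value.
Step 5: p-value = 0.202020; compare to alpha = 0.05. fail to reject H0.

U_X = 9, p = 0.202020, fail to reject H0 at alpha = 0.05.


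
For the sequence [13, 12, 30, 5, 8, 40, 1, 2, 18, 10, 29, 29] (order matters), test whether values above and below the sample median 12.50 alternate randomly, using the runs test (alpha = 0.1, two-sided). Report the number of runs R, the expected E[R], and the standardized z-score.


Step 1: Compute median = 12.50; label A = above, B = below.
Labels in order: ABABBABBABAA  (n_A = 6, n_B = 6)
Step 2: Count runs R = 9.
Step 3: Under H0 (random ordering), E[R] = 2*n_A*n_B/(n_A+n_B) + 1 = 2*6*6/12 + 1 = 7.0000.
        Var[R] = 2*n_A*n_B*(2*n_A*n_B - n_A - n_B) / ((n_A+n_B)^2 * (n_A+n_B-1)) = 4320/1584 = 2.7273.
        SD[R] = 1.6514.
Step 4: Continuity-corrected z = (R - 0.5 - E[R]) / SD[R] = (9 - 0.5 - 7.0000) / 1.6514 = 0.9083.
Step 5: Two-sided p-value via normal approximation = 2*(1 - Phi(|z|)) = 0.363722.
Step 6: alpha = 0.1. fail to reject H0.

R = 9, z = 0.9083, p = 0.363722, fail to reject H0.


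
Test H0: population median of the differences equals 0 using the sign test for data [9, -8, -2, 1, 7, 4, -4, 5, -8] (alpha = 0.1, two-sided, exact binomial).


Step 1: Discard zero differences. Original n = 9; n_eff = number of nonzero differences = 9.
Nonzero differences (with sign): +9, -8, -2, +1, +7, +4, -4, +5, -8
Step 2: Count signs: positive = 5, negative = 4.
Step 3: Under H0: P(positive) = 0.5, so the number of positives S ~ Bin(9, 0.5).
Step 4: Two-sided exact p-value = sum of Bin(9,0.5) probabilities at or below the observed probability = 1.000000.
Step 5: alpha = 0.1. fail to reject H0.

n_eff = 9, pos = 5, neg = 4, p = 1.000000, fail to reject H0.


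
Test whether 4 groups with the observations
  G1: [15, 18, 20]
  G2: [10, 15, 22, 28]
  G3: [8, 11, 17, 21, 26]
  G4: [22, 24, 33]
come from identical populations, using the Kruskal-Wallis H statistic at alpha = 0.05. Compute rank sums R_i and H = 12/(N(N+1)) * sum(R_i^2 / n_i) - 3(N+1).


Step 1: Combine all N = 15 observations and assign midranks.
sorted (value, group, rank): (8,G3,1), (10,G2,2), (11,G3,3), (15,G1,4.5), (15,G2,4.5), (17,G3,6), (18,G1,7), (20,G1,8), (21,G3,9), (22,G2,10.5), (22,G4,10.5), (24,G4,12), (26,G3,13), (28,G2,14), (33,G4,15)
Step 2: Sum ranks within each group.
R_1 = 19.5 (n_1 = 3)
R_2 = 31 (n_2 = 4)
R_3 = 32 (n_3 = 5)
R_4 = 37.5 (n_4 = 3)
Step 3: H = 12/(N(N+1)) * sum(R_i^2/n_i) - 3(N+1)
     = 12/(15*16) * (19.5^2/3 + 31^2/4 + 32^2/5 + 37.5^2/3) - 3*16
     = 0.050000 * 1040.55 - 48
     = 4.027500.
Step 4: Ties present; correction factor C = 1 - 12/(15^3 - 15) = 0.996429. Corrected H = 4.027500 / 0.996429 = 4.041935.
Step 5: Under H0, H ~ chi^2(3); p-value = 0.256971.
Step 6: alpha = 0.05. fail to reject H0.

H = 4.0419, df = 3, p = 0.256971, fail to reject H0.


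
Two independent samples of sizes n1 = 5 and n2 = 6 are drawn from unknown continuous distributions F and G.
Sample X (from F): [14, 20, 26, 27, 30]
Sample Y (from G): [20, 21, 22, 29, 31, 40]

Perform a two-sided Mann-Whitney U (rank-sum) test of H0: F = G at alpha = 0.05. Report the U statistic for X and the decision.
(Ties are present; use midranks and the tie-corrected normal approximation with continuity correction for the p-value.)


Step 1: Combine and sort all 11 observations; assign midranks.
sorted (value, group): (14,X), (20,X), (20,Y), (21,Y), (22,Y), (26,X), (27,X), (29,Y), (30,X), (31,Y), (40,Y)
ranks: 14->1, 20->2.5, 20->2.5, 21->4, 22->5, 26->6, 27->7, 29->8, 30->9, 31->10, 40->11
Step 2: Rank sum for X: R1 = 1 + 2.5 + 6 + 7 + 9 = 25.5.
Step 3: U_X = R1 - n1(n1+1)/2 = 25.5 - 5*6/2 = 25.5 - 15 = 10.5.
       U_Y = n1*n2 - U_X = 30 - 10.5 = 19.5.
Step 4: Ties are present, so use the tie-corrected normal approximation (with continuity correction) for the p-value.
Step 5: p-value = 0.464192; compare to alpha = 0.05. fail to reject H0.

U_X = 10.5, p = 0.464192, fail to reject H0 at alpha = 0.05.


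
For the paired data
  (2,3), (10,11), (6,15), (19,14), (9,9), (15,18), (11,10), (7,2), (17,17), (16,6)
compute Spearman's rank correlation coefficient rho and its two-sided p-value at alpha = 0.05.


Step 1: Rank x and y separately (midranks; no ties here).
rank(x): 2->1, 10->5, 6->2, 19->10, 9->4, 15->7, 11->6, 7->3, 17->9, 16->8
rank(y): 3->2, 11->6, 15->8, 14->7, 9->4, 18->10, 10->5, 2->1, 17->9, 6->3
Step 2: d_i = R_x(i) - R_y(i); compute d_i^2.
  (1-2)^2=1, (5-6)^2=1, (2-8)^2=36, (10-7)^2=9, (4-4)^2=0, (7-10)^2=9, (6-5)^2=1, (3-1)^2=4, (9-9)^2=0, (8-3)^2=25
sum(d^2) = 86.
Step 3: rho = 1 - 6*86 / (10*(10^2 - 1)) = 1 - 516/990 = 0.478788.
Step 4: Under H0, t = rho * sqrt((n-2)/(1-rho^2)) = 1.5425 ~ t(8).
Step 5: Two-sided p-value from the t-distribution with 8 df = 0.161523.
Step 6: alpha = 0.05. fail to reject H0.

rho = 0.4788, p = 0.161523, fail to reject H0 at alpha = 0.05.


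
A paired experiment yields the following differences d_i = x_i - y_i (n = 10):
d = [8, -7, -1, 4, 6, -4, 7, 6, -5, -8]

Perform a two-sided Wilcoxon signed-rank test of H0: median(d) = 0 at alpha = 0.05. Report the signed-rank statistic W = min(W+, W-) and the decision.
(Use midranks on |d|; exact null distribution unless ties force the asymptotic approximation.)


Step 1: Drop any zero differences (none here) and take |d_i|.
|d| = [8, 7, 1, 4, 6, 4, 7, 6, 5, 8]
Step 2: Midrank |d_i| (ties get averaged ranks).
ranks: |8|->9.5, |7|->7.5, |1|->1, |4|->2.5, |6|->5.5, |4|->2.5, |7|->7.5, |6|->5.5, |5|->4, |8|->9.5
Step 3: Attach original signs; sum ranks with positive sign and with negative sign.
W+ = 9.5 + 2.5 + 5.5 + 7.5 + 5.5 = 30.5
W- = 7.5 + 1 + 2.5 + 4 + 9.5 = 24.5
(Check: W+ + W- = 55 should equal n(n+1)/2 = 55.)
Step 4: Test statistic W = min(W+, W-) = 24.5.
Step 5: Ties in |d|, so use the tie-corrected normal approximation.
        E[W] = n(n+1)/4 = 10*11/4 = 27.5.
        Tie groups: |d|=4 (t=2), |d|=6 (t=2), |d|=7 (t=2), |d|=8 (t=2); sum(t^3 - t) = 24.
        Var[W] = n(n+1)(2n+1)/24 - sum(t^3-t)/48 = 2310/24 - 24/48 = 95.75.
        z = (W - E[W]) / sqrt(Var[W]) = (24.5 - 27.5) / 9.7852 = -0.3066.
        Two-sided p = 2*Phi(z) = 0.759159.
Step 6: alpha = 0.05. fail to reject H0.

W+ = 30.5, W- = 24.5, W = min = 24.5, p = 0.759159, fail to reject H0.


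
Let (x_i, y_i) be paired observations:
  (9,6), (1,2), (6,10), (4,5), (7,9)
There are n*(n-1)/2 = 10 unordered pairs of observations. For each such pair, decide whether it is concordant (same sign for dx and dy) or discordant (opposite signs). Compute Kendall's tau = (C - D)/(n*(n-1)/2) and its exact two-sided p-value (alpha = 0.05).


Step 1: Enumerate the 10 unordered pairs (i,j) with i<j and classify each by sign(x_j-x_i) * sign(y_j-y_i).
  (1,2):dx=-8,dy=-4->C; (1,3):dx=-3,dy=+4->D; (1,4):dx=-5,dy=-1->C; (1,5):dx=-2,dy=+3->D
  (2,3):dx=+5,dy=+8->C; (2,4):dx=+3,dy=+3->C; (2,5):dx=+6,dy=+7->C; (3,4):dx=-2,dy=-5->C
  (3,5):dx=+1,dy=-1->D; (4,5):dx=+3,dy=+4->C
Step 2: C = 7, D = 3, total pairs = 10.
Step 3: tau = (C - D)/(n(n-1)/2) = (7 - 3)/10 = 0.400000.
Step 4: Exact two-sided p-value (enumerate n! = 120 permutations of y under H0): p = 0.483333.
Step 5: alpha = 0.05. fail to reject H0.

tau_b = 0.4000 (C=7, D=3), p = 0.483333, fail to reject H0.


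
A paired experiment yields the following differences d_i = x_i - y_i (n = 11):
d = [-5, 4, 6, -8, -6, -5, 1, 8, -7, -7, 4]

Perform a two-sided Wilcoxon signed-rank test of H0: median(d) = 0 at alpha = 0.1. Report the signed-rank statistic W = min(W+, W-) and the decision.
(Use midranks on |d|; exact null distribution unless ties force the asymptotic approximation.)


Step 1: Drop any zero differences (none here) and take |d_i|.
|d| = [5, 4, 6, 8, 6, 5, 1, 8, 7, 7, 4]
Step 2: Midrank |d_i| (ties get averaged ranks).
ranks: |5|->4.5, |4|->2.5, |6|->6.5, |8|->10.5, |6|->6.5, |5|->4.5, |1|->1, |8|->10.5, |7|->8.5, |7|->8.5, |4|->2.5
Step 3: Attach original signs; sum ranks with positive sign and with negative sign.
W+ = 2.5 + 6.5 + 1 + 10.5 + 2.5 = 23
W- = 4.5 + 10.5 + 6.5 + 4.5 + 8.5 + 8.5 = 43
(Check: W+ + W- = 66 should equal n(n+1)/2 = 66.)
Step 4: Test statistic W = min(W+, W-) = 23.
Step 5: Ties in |d|, so use the tie-corrected normal approximation.
        E[W] = n(n+1)/4 = 11*12/4 = 33.
        Tie groups: |d|=4 (t=2), |d|=5 (t=2), |d|=6 (t=2), |d|=7 (t=2), |d|=8 (t=2); sum(t^3 - t) = 30.
        Var[W] = n(n+1)(2n+1)/24 - sum(t^3-t)/48 = 3036/24 - 30/48 = 125.875.
        z = (W - E[W]) / sqrt(Var[W]) = (23 - 33) / 11.2194 = -0.8913.
        Two-sided p = 2*Phi(z) = 0.372761.
Step 6: alpha = 0.1. fail to reject H0.

W+ = 23, W- = 43, W = min = 23, p = 0.372761, fail to reject H0.


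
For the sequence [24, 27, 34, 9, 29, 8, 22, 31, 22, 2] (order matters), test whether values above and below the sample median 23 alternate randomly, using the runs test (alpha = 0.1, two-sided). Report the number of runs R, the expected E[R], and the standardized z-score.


Step 1: Compute median = 23; label A = above, B = below.
Labels in order: AAABABBABB  (n_A = 5, n_B = 5)
Step 2: Count runs R = 6.
Step 3: Under H0 (random ordering), E[R] = 2*n_A*n_B/(n_A+n_B) + 1 = 2*5*5/10 + 1 = 6.0000.
        Var[R] = 2*n_A*n_B*(2*n_A*n_B - n_A - n_B) / ((n_A+n_B)^2 * (n_A+n_B-1)) = 2000/900 = 2.2222.
        SD[R] = 1.4907.
Step 4: R = E[R], so z = 0 with no continuity correction.
Step 5: Two-sided p-value via normal approximation = 2*(1 - Phi(|z|)) = 1.000000.
Step 6: alpha = 0.1. fail to reject H0.

R = 6, z = 0.0000, p = 1.000000, fail to reject H0.


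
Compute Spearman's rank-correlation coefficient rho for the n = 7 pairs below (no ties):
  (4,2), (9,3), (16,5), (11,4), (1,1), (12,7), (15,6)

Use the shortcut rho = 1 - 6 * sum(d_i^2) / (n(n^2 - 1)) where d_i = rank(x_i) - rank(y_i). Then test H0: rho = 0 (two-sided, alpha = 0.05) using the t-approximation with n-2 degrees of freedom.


Step 1: Rank x and y separately (midranks; no ties here).
rank(x): 4->2, 9->3, 16->7, 11->4, 1->1, 12->5, 15->6
rank(y): 2->2, 3->3, 5->5, 4->4, 1->1, 7->7, 6->6
Step 2: d_i = R_x(i) - R_y(i); compute d_i^2.
  (2-2)^2=0, (3-3)^2=0, (7-5)^2=4, (4-4)^2=0, (1-1)^2=0, (5-7)^2=4, (6-6)^2=0
sum(d^2) = 8.
Step 3: rho = 1 - 6*8 / (7*(7^2 - 1)) = 1 - 48/336 = 0.857143.
Step 4: Under H0, t = rho * sqrt((n-2)/(1-rho^2)) = 3.7210 ~ t(5).
Step 5: Two-sided p-value from the t-distribution with 5 df = 0.013697.
Step 6: alpha = 0.05. reject H0.

rho = 0.8571, p = 0.013697, reject H0 at alpha = 0.05.


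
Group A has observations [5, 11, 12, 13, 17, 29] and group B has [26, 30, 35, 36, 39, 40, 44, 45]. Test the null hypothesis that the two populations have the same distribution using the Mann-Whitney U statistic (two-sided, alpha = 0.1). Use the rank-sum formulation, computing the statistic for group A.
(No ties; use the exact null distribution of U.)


Step 1: Combine and sort all 14 observations; assign midranks.
sorted (value, group): (5,X), (11,X), (12,X), (13,X), (17,X), (26,Y), (29,X), (30,Y), (35,Y), (36,Y), (39,Y), (40,Y), (44,Y), (45,Y)
ranks: 5->1, 11->2, 12->3, 13->4, 17->5, 26->6, 29->7, 30->8, 35->9, 36->10, 39->11, 40->12, 44->13, 45->14
Step 2: Rank sum for X: R1 = 1 + 2 + 3 + 4 + 5 + 7 = 22.
Step 3: U_X = R1 - n1(n1+1)/2 = 22 - 6*7/2 = 22 - 21 = 1.
       U_Y = n1*n2 - U_X = 48 - 1 = 47.
Step 4: No ties, so the exact null distribution of U (based on enumerating the C(14,6) = 3003 equally likely rank assignments) gives the two-sided p-value.
Step 5: p-value = 0.001332; compare to alpha = 0.1. reject H0.

U_X = 1, p = 0.001332, reject H0 at alpha = 0.1.


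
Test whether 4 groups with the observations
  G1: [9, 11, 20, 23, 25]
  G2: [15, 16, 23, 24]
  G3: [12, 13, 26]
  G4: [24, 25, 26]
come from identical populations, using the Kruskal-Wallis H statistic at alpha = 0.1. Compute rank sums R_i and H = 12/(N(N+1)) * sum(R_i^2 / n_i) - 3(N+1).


Step 1: Combine all N = 15 observations and assign midranks.
sorted (value, group, rank): (9,G1,1), (11,G1,2), (12,G3,3), (13,G3,4), (15,G2,5), (16,G2,6), (20,G1,7), (23,G1,8.5), (23,G2,8.5), (24,G2,10.5), (24,G4,10.5), (25,G1,12.5), (25,G4,12.5), (26,G3,14.5), (26,G4,14.5)
Step 2: Sum ranks within each group.
R_1 = 31 (n_1 = 5)
R_2 = 30 (n_2 = 4)
R_3 = 21.5 (n_3 = 3)
R_4 = 37.5 (n_4 = 3)
Step 3: H = 12/(N(N+1)) * sum(R_i^2/n_i) - 3(N+1)
     = 12/(15*16) * (31^2/5 + 30^2/4 + 21.5^2/3 + 37.5^2/3) - 3*16
     = 0.050000 * 1040.03 - 48
     = 4.001667.
Step 4: Ties present; correction factor C = 1 - 24/(15^3 - 15) = 0.992857. Corrected H = 4.001667 / 0.992857 = 4.030456.
Step 5: Under H0, H ~ chi^2(3); p-value = 0.258194.
Step 6: alpha = 0.1. fail to reject H0.

H = 4.0305, df = 3, p = 0.258194, fail to reject H0.


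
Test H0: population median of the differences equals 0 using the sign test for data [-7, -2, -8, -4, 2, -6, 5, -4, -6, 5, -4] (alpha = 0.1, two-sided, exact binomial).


Step 1: Discard zero differences. Original n = 11; n_eff = number of nonzero differences = 11.
Nonzero differences (with sign): -7, -2, -8, -4, +2, -6, +5, -4, -6, +5, -4
Step 2: Count signs: positive = 3, negative = 8.
Step 3: Under H0: P(positive) = 0.5, so the number of positives S ~ Bin(11, 0.5).
Step 4: Two-sided exact p-value = sum of Bin(11,0.5) probabilities at or below the observed probability = 0.226562.
Step 5: alpha = 0.1. fail to reject H0.

n_eff = 11, pos = 3, neg = 8, p = 0.226562, fail to reject H0.
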